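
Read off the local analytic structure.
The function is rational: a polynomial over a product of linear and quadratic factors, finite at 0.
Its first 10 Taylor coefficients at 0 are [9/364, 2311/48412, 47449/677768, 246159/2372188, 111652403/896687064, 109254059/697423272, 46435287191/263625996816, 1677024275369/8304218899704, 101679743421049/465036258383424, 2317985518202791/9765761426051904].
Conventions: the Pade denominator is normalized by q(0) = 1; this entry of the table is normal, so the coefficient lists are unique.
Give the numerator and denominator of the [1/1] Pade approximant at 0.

The Pade approximant has numerator coefficients [9/364, 366809/31965752]; denominator coefficients [1, -47449/32354].

Taylor coefficients needed (read off): a_0 = 9/364, a_1 = 2311/48412, a_2 = 47449/677768.
Write the denominator as Q(γ) = 1 + q1*γ. Requiring Q*f - P = O(γ^3) with deg P <= 1 kills the coefficients of γ^2..γ^2 in Q*f:
  γ^2: a_2 + q1*a_1 = 0, i.e. 47449/677768 + (2311/48412)*q1 = 0.
Solving this linear system: q1 = -47449/32354.
The numerator is Q*f truncated at degree 1: P0 = a_0 = 9/364; P1 = a_1 + q1*a_0 = 366809/31965752.


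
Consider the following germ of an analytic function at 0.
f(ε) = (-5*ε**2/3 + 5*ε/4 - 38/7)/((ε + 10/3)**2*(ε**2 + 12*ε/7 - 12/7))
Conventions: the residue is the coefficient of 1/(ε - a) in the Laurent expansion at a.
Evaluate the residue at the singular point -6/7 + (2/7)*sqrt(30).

The factor ε**2 + 12*ε/7 - 12/7 splits as (ε - a)(ε - a') with a = -6/7 + (2/7)*sqrt(30), a' = -6/7 - (2/7)*sqrt(30). At the order-1 pole a set g(ε) = (ε - a)*f(ε) = [(-5*ε**2/3 + 5*ε/4 - 38/7)/(ε + 10/3)**2] / (ε - a').
Simple pole: residue = g(a) at a = -6/7 + (2/7)*sqrt(30), which is 185967/53824 - (349869/538240)*sqrt(30).

The residue is 185967/53824 - (349869/538240)*sqrt(30).


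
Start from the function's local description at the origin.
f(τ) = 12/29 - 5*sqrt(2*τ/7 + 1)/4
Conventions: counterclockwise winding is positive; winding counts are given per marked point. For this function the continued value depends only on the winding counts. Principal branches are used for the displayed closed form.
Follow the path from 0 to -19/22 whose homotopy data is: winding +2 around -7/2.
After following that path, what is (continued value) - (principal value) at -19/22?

The rational part is single-valued and drops out of the difference; each branch term changes only by its own monodromy.
(-5/4)*sqrt(1 - τ/(-7/2)): winding +2 is even, the square root returns to the same sheet, contribution 0.
Summing the contributions at τ = -19/22 gives 0.

Continued minus principal equals 0.


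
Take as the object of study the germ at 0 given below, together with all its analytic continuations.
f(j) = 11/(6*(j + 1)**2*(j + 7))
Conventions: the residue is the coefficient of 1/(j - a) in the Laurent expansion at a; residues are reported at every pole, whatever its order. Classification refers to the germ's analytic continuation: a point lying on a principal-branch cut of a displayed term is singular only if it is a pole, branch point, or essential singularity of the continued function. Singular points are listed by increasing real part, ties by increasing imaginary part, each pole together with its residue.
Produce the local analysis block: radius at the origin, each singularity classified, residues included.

Denominator factor (j + 7): pole of order 1 at -7, modulus 7.
Denominator factor (j + 1)^2: pole of order 2 at -1, modulus 1.
The radius of convergence is the smallest modulus among the singular points: 1.
At the order-1 pole -7 set g(j) = (j - (-7))*f(j) = 11/(6*(j + 1)**2).
Simple pole: residue = g(a) at a = -7, which is 11/216.
At the order-2 pole -1 set g(j) = (j - (-1))^2*f(j) = 11/(6*(j + 7)).
Order-2 pole: residue = g'(a); g'(-1) = -11/216, so the residue is -11/216.
List the singular points by increasing real part (a conjugate pair: the negative imaginary part first).

Radius of convergence at 0: 1.
At -7: a pole of order 1; residue 11/216.
At -1: a pole of order 2; residue -11/216.


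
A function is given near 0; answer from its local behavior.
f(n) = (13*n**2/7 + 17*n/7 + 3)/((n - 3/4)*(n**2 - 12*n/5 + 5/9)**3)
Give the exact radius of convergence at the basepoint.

Denominator factor (n**2 - 12*n/5 + 5/9)^3: discriminant 796/225, real irrational roots 6/5 + (1/15)*sqrt(199) and 6/5 - (1/15)*sqrt(199); poles of order 3, moduli 6/5 + (1/15)*sqrt(199) and 6/5 - (1/15)*sqrt(199).
Denominator factor (n - 3/4): pole of order 1 at 3/4, modulus 3/4.
The radius of convergence is the smallest modulus among the singular points: 6/5 - (1/15)*sqrt(199).

The radius of convergence is 6/5 - (1/15)*sqrt(199).


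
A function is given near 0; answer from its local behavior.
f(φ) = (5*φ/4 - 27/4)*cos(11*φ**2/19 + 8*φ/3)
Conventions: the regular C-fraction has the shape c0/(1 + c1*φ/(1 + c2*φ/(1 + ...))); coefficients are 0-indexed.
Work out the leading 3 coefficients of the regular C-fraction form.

Taylor coefficients (expand at 0): a_0 = -27/4, a_1 = 5/4, a_2 = 24.
c0 = a_0 = -27/4. Peel one level at a time: if S = 1 + c*φ/S' with S'(0) = 1, then c is the φ-coefficient of S and S' = c*φ/(S - 1).
S_1 = c0/f = 1 + (5/27)*φ + (2617/729)*φ^2 + ...; c1 = 5/27.
S_2 = c1*φ/(S_1 - 1) = 1 + (-2617/135)*φ + ...; c2 = -2617/135.

The regular C-fraction coefficients are [-27/4, 5/27, -2617/135].


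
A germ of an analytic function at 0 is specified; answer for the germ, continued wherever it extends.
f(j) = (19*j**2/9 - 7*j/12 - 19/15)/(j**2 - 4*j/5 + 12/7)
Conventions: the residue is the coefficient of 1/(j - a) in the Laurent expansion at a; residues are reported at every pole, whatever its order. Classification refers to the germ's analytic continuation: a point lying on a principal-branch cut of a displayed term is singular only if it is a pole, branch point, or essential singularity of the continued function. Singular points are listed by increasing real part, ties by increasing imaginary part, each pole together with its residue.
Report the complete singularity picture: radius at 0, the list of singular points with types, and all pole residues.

Denominator factor (j**2 - 4*j/5 + 12/7): discriminant -1088/175, complex-conjugate roots (2/5) + ((4/35)*sqrt(119))*i and (2/5) - ((4/35)*sqrt(119))*i; poles of order 1, moduli (2/7)*sqrt(21) and (2/7)*sqrt(21).
The radius of convergence is the smallest modulus among the singular points: (2/7)*sqrt(21).
The factor j**2 - 4*j/5 + 12/7 splits as (j - a)(j - a') with a = (2/5) - ((4/35)*sqrt(119))*i, a' = (2/5) + ((4/35)*sqrt(119))*i. At the order-1 pole a set g(j) = (j - a)*f(j) = [19*j**2/9 - 7*j/12 - 19/15] / (j - a').
Simple pole: residue = g(a) at a = (2/5) - ((4/35)*sqrt(119))*i, which is (199/360) - ((13997/85680)*sqrt(119))*i.
The factor j**2 - 4*j/5 + 12/7 splits as (j - a)(j - a') with a = (2/5) + ((4/35)*sqrt(119))*i, a' = (2/5) - ((4/35)*sqrt(119))*i. At the order-1 pole a set g(j) = (j - a)*f(j) = [19*j**2/9 - 7*j/12 - 19/15] / (j - a').
Simple pole: residue = g(a) at a = (2/5) + ((4/35)*sqrt(119))*i, which is (199/360) + ((13997/85680)*sqrt(119))*i.
List the singular points by increasing real part (a conjugate pair: the negative imaginary part first).

Radius of convergence at 0: (2/7)*sqrt(21).
At (2/5) - ((4/35)*sqrt(119))*i: a pole of order 1; residue (199/360) - ((13997/85680)*sqrt(119))*i.
At (2/5) + ((4/35)*sqrt(119))*i: a pole of order 1; residue (199/360) + ((13997/85680)*sqrt(119))*i.


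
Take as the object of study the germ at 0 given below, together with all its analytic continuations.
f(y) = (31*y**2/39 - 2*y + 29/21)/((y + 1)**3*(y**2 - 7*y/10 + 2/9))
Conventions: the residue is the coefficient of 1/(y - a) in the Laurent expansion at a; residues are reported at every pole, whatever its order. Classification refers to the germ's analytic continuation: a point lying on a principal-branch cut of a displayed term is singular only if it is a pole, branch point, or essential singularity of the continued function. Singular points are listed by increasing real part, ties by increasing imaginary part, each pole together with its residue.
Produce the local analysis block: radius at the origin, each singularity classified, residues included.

Radius of convergence at 0: (1/3)*sqrt(2).
At -1: a pole of order 3; residue 445872990/471172247.
At (7/20) - ((1/60)*sqrt(359))*i: a pole of order 1; residue (-222936495/471172247) + ((1323220095/169150836673)*sqrt(359))*i.
At (7/20) + ((1/60)*sqrt(359))*i: a pole of order 1; residue (-222936495/471172247) - ((1323220095/169150836673)*sqrt(359))*i.

Denominator factor (y**2 - 7*y/10 + 2/9): discriminant -359/900, complex-conjugate roots (7/20) + ((1/60)*sqrt(359))*i and (7/20) - ((1/60)*sqrt(359))*i; poles of order 1, moduli (1/3)*sqrt(2) and (1/3)*sqrt(2).
Denominator factor (y + 1)^3: pole of order 3 at -1, modulus 1.
The radius of convergence is the smallest modulus among the singular points: (1/3)*sqrt(2).
At the order-3 pole -1 set g(y) = (y - (-1))^3*f(y) = (31*y**2/39 - 2*y + 29/21)/(y**2 - 7*y/10 + 2/9).
Order-3 pole: residue = g''(a)/2; g''(-1) = 891745980/471172247, so the residue is 445872990/471172247.
The factor y**2 - 7*y/10 + 2/9 splits as (y - a)(y - a') with a = (7/20) - ((1/60)*sqrt(359))*i, a' = (7/20) + ((1/60)*sqrt(359))*i. At the order-1 pole a set g(y) = (y - a)*f(y) = [(31*y**2/39 - 2*y + 29/21)/(y + 1)**3] / (y - a').
Simple pole: residue = g(a) at a = (7/20) - ((1/60)*sqrt(359))*i, which is (-222936495/471172247) + ((1323220095/169150836673)*sqrt(359))*i.
The factor y**2 - 7*y/10 + 2/9 splits as (y - a)(y - a') with a = (7/20) + ((1/60)*sqrt(359))*i, a' = (7/20) - ((1/60)*sqrt(359))*i. At the order-1 pole a set g(y) = (y - a)*f(y) = [(31*y**2/39 - 2*y + 29/21)/(y + 1)**3] / (y - a').
Simple pole: residue = g(a) at a = (7/20) + ((1/60)*sqrt(359))*i, which is (-222936495/471172247) - ((1323220095/169150836673)*sqrt(359))*i.
List the singular points by increasing real part (a conjugate pair: the negative imaginary part first).


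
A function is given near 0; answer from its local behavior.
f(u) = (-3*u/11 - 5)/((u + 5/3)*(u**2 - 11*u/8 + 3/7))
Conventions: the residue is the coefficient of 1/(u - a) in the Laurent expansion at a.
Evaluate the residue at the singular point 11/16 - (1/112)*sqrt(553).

The residue is 12600/30481 + (541104/2407999)*sqrt(553).

The factor u**2 - 11*u/8 + 3/7 splits as (u - a)(u - a') with a = 11/16 - (1/112)*sqrt(553), a' = 11/16 + (1/112)*sqrt(553). At the order-1 pole a set g(u) = (u - a)*f(u) = [(-3*u/11 - 5)/(u + 5/3)] / (u - a').
Simple pole: residue = g(a) at a = 11/16 - (1/112)*sqrt(553), which is 12600/30481 + (541104/2407999)*sqrt(553).


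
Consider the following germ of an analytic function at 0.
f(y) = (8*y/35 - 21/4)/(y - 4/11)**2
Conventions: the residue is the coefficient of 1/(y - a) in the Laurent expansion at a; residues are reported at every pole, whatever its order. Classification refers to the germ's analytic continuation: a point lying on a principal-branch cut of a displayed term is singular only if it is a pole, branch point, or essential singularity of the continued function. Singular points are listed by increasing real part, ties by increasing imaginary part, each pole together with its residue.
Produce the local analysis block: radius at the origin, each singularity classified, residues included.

Denominator factor (y - 4/11)^2: pole of order 2 at 4/11, modulus 4/11.
The radius of convergence is the smallest modulus among the singular points: 4/11.
At the order-2 pole 4/11 set g(y) = (y - (4/11))^2*f(y) = 8*y/35 - 21/4.
Order-2 pole: residue = g'(a); g'(4/11) = 8/35, so the residue is 8/35.

Radius of convergence at 0: 4/11.
At 4/11: a pole of order 2; residue 8/35.


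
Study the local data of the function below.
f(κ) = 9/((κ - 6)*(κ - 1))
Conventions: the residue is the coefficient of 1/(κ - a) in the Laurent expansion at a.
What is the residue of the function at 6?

The residue is 9/5.

At the order-1 pole 6 set g(κ) = (κ - (6))*f(κ) = 9/(κ - 1).
Simple pole: residue = g(a) at a = 6, which is 9/5.


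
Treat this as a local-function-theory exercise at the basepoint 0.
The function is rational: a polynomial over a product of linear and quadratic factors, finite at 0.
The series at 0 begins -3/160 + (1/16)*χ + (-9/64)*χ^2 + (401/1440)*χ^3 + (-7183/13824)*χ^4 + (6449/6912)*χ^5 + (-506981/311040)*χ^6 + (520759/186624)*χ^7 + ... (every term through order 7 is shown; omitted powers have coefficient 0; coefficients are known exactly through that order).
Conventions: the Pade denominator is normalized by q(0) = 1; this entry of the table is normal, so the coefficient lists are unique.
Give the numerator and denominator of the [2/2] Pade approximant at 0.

The Pade approximant has numerator coefficients [-3/160, 1347/139840, 531/2796800]; denominator coefficients [1, 7393/2622, 297107/157320].

Taylor coefficients needed (read off): a_0 = -3/160, a_1 = 1/16, a_2 = -9/64, a_3 = 401/1440, a_4 = -7183/13824.
Write the denominator as Q(χ) = 1 + q1*χ + q2*χ^2. Requiring Q*f - P = O(χ^5) with deg P <= 2 kills the coefficients of χ^3..χ^4 in Q*f:
  χ^3: a_3 + q1*a_2 + q2*a_1 = 0, i.e. 401/1440 + (-9/64)*q1 + (1/16)*q2 = 0.
  χ^4: a_4 + q1*a_3 + q2*a_2 = 0, i.e. -7183/13824 + (401/1440)*q1 + (-9/64)*q2 = 0.
Solving this linear system: q1 = 7393/2622, q2 = 297107/157320.
The numerator is Q*f truncated at degree 2: P0 = a_0 = -3/160; P1 = a_1 + q1*a_0 = 1347/139840; P2 = a_2 + q1*a_1 + q2*a_0 = 531/2796800.


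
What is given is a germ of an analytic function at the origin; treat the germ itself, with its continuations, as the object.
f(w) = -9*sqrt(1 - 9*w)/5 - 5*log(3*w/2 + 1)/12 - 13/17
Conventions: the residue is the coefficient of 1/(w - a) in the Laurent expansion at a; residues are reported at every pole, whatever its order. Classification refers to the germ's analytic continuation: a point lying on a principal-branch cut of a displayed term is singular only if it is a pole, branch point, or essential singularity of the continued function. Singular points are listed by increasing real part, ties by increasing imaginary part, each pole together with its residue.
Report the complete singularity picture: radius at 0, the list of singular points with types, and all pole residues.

Branch term (-9/5)*sqrt(1 - w/(1/9)): its argument vanishes at w = 1/9, a square-root branch point, modulus 1/9.
Branch term (-5/12)*log(1 - w/(-2/3)): its argument vanishes at w = -2/3, a logarithmic branch point, modulus 2/3.
The radius of convergence is the smallest modulus among the singular points: 1/9.
List the singular points by increasing real part (a conjugate pair: the negative imaginary part first).

Radius of convergence at 0: 1/9.
At -2/3: a logarithmic branch point.
At 1/9: an algebraic (square-root) branch point.


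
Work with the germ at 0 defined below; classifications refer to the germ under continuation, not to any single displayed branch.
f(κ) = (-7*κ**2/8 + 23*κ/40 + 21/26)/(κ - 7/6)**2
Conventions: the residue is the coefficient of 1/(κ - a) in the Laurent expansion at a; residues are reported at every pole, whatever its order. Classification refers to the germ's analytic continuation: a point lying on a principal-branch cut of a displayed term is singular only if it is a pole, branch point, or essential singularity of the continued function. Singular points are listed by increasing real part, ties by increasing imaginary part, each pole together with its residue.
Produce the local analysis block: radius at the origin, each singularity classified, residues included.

Denominator factor (κ - 7/6)^2: pole of order 2 at 7/6, modulus 7/6.
The radius of convergence is the smallest modulus among the singular points: 7/6.
At the order-2 pole 7/6 set g(κ) = (κ - (7/6))^2*f(κ) = -7*κ**2/8 + 23*κ/40 + 21/26.
Order-2 pole: residue = g'(a); g'(7/6) = -22/15, so the residue is -22/15.

Radius of convergence at 0: 7/6.
At 7/6: a pole of order 2; residue -22/15.


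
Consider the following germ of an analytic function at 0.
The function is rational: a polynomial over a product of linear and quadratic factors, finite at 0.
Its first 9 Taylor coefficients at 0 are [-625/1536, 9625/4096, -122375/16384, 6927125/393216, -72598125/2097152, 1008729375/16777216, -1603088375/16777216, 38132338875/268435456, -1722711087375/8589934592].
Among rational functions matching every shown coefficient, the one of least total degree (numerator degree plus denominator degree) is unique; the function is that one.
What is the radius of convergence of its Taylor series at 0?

The radius of convergence is 1.

No rational of total degree below 7 reproduces all 9 coefficients; solving the [1/6] Pade equations on them gives f(u) = (3*u/2 - 5/3)/((u + 1)**3*(u + 8/5)**3), whose expansion matches every shown term.
Denominator factor (u + 8/5)^3: pole of order 3 at -8/5, modulus 8/5.
Denominator factor (u + 1)^3: pole of order 3 at -1, modulus 1.
The radius of convergence is the smallest modulus among the singular points: 1.


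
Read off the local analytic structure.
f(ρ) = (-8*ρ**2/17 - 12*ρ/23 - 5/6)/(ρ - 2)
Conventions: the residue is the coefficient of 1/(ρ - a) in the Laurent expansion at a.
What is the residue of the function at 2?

At the order-1 pole 2 set g(ρ) = (ρ - (2))*f(ρ) = -8*ρ**2/17 - 12*ρ/23 - 5/6.
Simple pole: residue = g(a) at a = 2, which is -8819/2346.

The residue is -8819/2346.


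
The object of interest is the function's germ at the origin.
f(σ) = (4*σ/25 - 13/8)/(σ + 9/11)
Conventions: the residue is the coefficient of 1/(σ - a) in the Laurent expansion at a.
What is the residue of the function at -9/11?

At the order-1 pole -9/11 set g(σ) = (σ - (-9/11))*f(σ) = 4*σ/25 - 13/8.
Simple pole: residue = g(a) at a = -9/11, which is -3863/2200.

The residue is -3863/2200.


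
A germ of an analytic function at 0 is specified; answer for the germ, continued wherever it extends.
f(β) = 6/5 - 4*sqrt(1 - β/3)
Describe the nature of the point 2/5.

The point is a regular point.

There is no denominator, hence no pole anywhere.
Branch term sqrt(1 - β/(3)): argument at 2/5 is 13/15, nonzero, so 2/5 is not its branch point (a point on a principal cut is still regular for the continued germ).
So the germ continues analytically to 2/5.


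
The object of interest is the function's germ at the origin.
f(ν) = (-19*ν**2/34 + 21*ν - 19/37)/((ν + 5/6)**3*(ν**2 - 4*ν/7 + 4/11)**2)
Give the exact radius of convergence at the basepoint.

Denominator factor (ν**2 - 4*ν/7 + 4/11)^2: discriminant -608/539, complex-conjugate roots (2/7) + ((2/77)*sqrt(418))*i and (2/7) - ((2/77)*sqrt(418))*i; poles of order 2, moduli (2/11)*sqrt(11) and (2/11)*sqrt(11).
Denominator factor (ν + 5/6)^3: pole of order 3 at -5/6, modulus 5/6.
The radius of convergence is the smallest modulus among the singular points: (2/11)*sqrt(11).

The radius of convergence is (2/11)*sqrt(11).


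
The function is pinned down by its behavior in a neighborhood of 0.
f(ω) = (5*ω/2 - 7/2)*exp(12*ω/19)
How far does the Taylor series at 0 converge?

The radius of convergence is infinite.

The factor exp(12*ω/19) is entire and contributes no finite singular point.
The polynomial part has no poles.
No finite singular points: the Taylor series at 0 converges everywhere.


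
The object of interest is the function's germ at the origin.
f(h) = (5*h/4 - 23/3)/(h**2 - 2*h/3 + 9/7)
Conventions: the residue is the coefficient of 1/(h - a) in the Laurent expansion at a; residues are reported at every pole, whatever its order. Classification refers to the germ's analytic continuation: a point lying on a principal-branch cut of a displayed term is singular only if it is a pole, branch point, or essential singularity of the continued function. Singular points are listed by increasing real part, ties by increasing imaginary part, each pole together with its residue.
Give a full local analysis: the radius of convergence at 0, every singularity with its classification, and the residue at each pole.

Radius of convergence at 0: (3/7)*sqrt(7).
At (1/3) - ((1/21)*sqrt(518))*i: a pole of order 1; residue (5/8) - ((87/592)*sqrt(518))*i.
At (1/3) + ((1/21)*sqrt(518))*i: a pole of order 1; residue (5/8) + ((87/592)*sqrt(518))*i.

Denominator factor (h**2 - 2*h/3 + 9/7): discriminant -296/63, complex-conjugate roots (1/3) + ((1/21)*sqrt(518))*i and (1/3) - ((1/21)*sqrt(518))*i; poles of order 1, moduli (3/7)*sqrt(7) and (3/7)*sqrt(7).
The radius of convergence is the smallest modulus among the singular points: (3/7)*sqrt(7).
The factor h**2 - 2*h/3 + 9/7 splits as (h - a)(h - a') with a = (1/3) - ((1/21)*sqrt(518))*i, a' = (1/3) + ((1/21)*sqrt(518))*i. At the order-1 pole a set g(h) = (h - a)*f(h) = [5*h/4 - 23/3] / (h - a').
Simple pole: residue = g(a) at a = (1/3) - ((1/21)*sqrt(518))*i, which is (5/8) - ((87/592)*sqrt(518))*i.
The factor h**2 - 2*h/3 + 9/7 splits as (h - a)(h - a') with a = (1/3) + ((1/21)*sqrt(518))*i, a' = (1/3) - ((1/21)*sqrt(518))*i. At the order-1 pole a set g(h) = (h - a)*f(h) = [5*h/4 - 23/3] / (h - a').
Simple pole: residue = g(a) at a = (1/3) + ((1/21)*sqrt(518))*i, which is (5/8) + ((87/592)*sqrt(518))*i.
List the singular points by increasing real part (a conjugate pair: the negative imaginary part first).


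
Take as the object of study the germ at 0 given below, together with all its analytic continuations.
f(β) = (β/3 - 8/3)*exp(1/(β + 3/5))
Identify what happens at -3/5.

The exponent 1/(β - (-3/5)) has a pole at -3/5, so exp(1/(β - (-3/5))) takes every nonzero value near it: an essential singularity (not a pole of any order).

The point is an essential singularity.


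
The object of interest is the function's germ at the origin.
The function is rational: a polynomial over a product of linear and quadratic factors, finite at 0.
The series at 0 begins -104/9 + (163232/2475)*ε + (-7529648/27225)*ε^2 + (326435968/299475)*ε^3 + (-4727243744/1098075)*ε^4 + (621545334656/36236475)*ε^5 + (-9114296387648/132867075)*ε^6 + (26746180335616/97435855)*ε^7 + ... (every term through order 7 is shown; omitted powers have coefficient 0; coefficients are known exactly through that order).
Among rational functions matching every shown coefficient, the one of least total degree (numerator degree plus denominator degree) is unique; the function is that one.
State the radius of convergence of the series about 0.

No rational of total degree below 4 reproduces all 8 coefficients; solving the [1/3] Pade equations on them gives f(ε) = (-4*ε/25 - 13/9)/((ε + 1/4)*(ε**2 + 10*ε/11 + 1/2)), whose expansion matches every shown term.
Denominator factor (ε + 1/4): pole of order 1 at -1/4, modulus 1/4.
Denominator factor (ε**2 + 10*ε/11 + 1/2): discriminant -142/121, complex-conjugate roots (-5/11) + ((1/22)*sqrt(142))*i and (-5/11) - ((1/22)*sqrt(142))*i; poles of order 1, moduli (1/2)*sqrt(2) and (1/2)*sqrt(2).
The radius of convergence is the smallest modulus among the singular points: 1/4.

The radius of convergence is 1/4.


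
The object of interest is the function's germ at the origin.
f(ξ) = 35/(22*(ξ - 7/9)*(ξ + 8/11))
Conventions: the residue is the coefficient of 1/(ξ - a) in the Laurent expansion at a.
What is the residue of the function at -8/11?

The residue is -315/298.

At the order-1 pole -8/11 set g(ξ) = (ξ - (-8/11))*f(ξ) = 35/(22*(ξ - 7/9)).
Simple pole: residue = g(a) at a = -8/11, which is -315/298.


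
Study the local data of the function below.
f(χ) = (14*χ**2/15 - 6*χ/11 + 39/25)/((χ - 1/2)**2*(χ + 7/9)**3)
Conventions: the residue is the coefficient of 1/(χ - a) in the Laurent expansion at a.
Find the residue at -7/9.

The residue is 117384552/76956275.

At the order-3 pole -7/9 set g(χ) = (χ - (-7/9))^3*f(χ) = (14*χ**2/15 - 6*χ/11 + 39/25)/(χ - 1/2)**2.
Order-3 pole: residue = g''(a)/2; g''(-7/9) = 234769104/76956275, so the residue is 117384552/76956275.


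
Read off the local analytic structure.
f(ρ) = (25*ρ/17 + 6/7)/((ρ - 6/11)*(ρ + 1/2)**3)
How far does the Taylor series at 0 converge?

The radius of convergence is 1/2.

Denominator factor (ρ + 1/2)^3: pole of order 3 at -1/2, modulus 1/2.
Denominator factor (ρ - 6/11): pole of order 1 at 6/11, modulus 6/11.
The radius of convergence is the smallest modulus among the singular points: 1/2.


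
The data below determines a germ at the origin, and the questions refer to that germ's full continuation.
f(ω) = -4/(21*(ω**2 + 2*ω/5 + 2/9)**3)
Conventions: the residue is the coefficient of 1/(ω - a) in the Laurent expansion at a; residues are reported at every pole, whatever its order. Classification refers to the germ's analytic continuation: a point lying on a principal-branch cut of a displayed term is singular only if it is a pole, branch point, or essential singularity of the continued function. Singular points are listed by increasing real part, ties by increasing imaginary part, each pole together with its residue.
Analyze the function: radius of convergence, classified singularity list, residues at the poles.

Denominator factor (ω**2 + 2*ω/5 + 2/9)^3: discriminant -164/225, complex-conjugate roots (-1/5) + ((1/15)*sqrt(41))*i and (-1/5) - ((1/15)*sqrt(41))*i; poles of order 3, moduli (1/3)*sqrt(2) and (1/3)*sqrt(2).
The radius of convergence is the smallest modulus among the singular points: (1/3)*sqrt(2).
The factor ω**2 + 2*ω/5 + 2/9 splits as (ω - a)(ω - a') with a = (-1/5) - ((1/15)*sqrt(41))*i, a' = (-1/5) + ((1/15)*sqrt(41))*i. At the order-3 pole a set g(ω) = (ω - a)^3*f(ω) = [-4/21] / (ω - a')^3.
Order-3 pole: residue = g''(a)/2; g''((-1/5) - ((1/15)*sqrt(41))*i) = -((759375/964894)*sqrt(41))*i, so the residue is -((759375/1929788)*sqrt(41))*i.
The factor ω**2 + 2*ω/5 + 2/9 splits as (ω - a)(ω - a') with a = (-1/5) + ((1/15)*sqrt(41))*i, a' = (-1/5) - ((1/15)*sqrt(41))*i. At the order-3 pole a set g(ω) = (ω - a)^3*f(ω) = [-4/21] / (ω - a')^3.
Order-3 pole: residue = g''(a)/2; g''((-1/5) + ((1/15)*sqrt(41))*i) = ((759375/964894)*sqrt(41))*i, so the residue is ((759375/1929788)*sqrt(41))*i.
List the singular points by increasing real part (a conjugate pair: the negative imaginary part first).

Radius of convergence at 0: (1/3)*sqrt(2).
At (-1/5) - ((1/15)*sqrt(41))*i: a pole of order 3; residue -((759375/1929788)*sqrt(41))*i.
At (-1/5) + ((1/15)*sqrt(41))*i: a pole of order 3; residue ((759375/1929788)*sqrt(41))*i.


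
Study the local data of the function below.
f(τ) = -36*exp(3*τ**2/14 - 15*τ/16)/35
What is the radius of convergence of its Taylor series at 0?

The factor exp(3*τ**2/14 - 15*τ/16) is entire and contributes no finite singular point.
The polynomial part has no poles.
No finite singular points: the Taylor series at 0 converges everywhere.

The radius of convergence is infinite.


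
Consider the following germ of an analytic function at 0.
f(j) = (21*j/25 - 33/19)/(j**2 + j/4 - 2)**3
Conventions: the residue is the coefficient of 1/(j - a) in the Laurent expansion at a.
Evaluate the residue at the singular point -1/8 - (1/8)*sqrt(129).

The residue is (597248/113297475)*sqrt(129).

The factor j**2 + j/4 - 2 splits as (j - a)(j - a') with a = -1/8 - (1/8)*sqrt(129), a' = -1/8 + (1/8)*sqrt(129). At the order-3 pole a set g(j) = (j - a)^3*f(j) = [21*j/25 - 33/19] / (j - a')^3.
Order-3 pole: residue = g''(a)/2; g''(-1/8 - (1/8)*sqrt(129)) = (1194496/113297475)*sqrt(129), so the residue is (597248/113297475)*sqrt(129).


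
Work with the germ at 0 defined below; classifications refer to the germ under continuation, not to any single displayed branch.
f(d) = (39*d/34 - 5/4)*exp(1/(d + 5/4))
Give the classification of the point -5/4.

The point is an essential singularity.

The exponent 1/(d - (-5/4)) has a pole at -5/4, so exp(1/(d - (-5/4))) takes every nonzero value near it: an essential singularity (not a pole of any order).


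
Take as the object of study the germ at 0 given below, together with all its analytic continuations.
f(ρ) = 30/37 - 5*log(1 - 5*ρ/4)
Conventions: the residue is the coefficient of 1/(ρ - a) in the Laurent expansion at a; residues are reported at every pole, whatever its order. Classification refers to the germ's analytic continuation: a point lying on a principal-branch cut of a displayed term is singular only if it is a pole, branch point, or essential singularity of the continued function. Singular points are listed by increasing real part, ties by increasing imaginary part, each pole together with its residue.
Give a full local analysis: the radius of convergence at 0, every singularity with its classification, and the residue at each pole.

Radius of convergence at 0: 4/5.
At 4/5: a logarithmic branch point.

Branch term (-5)*log(1 - ρ/(4/5)): its argument vanishes at ρ = 4/5, a logarithmic branch point, modulus 4/5.
The radius of convergence is the smallest modulus among the singular points: 4/5.


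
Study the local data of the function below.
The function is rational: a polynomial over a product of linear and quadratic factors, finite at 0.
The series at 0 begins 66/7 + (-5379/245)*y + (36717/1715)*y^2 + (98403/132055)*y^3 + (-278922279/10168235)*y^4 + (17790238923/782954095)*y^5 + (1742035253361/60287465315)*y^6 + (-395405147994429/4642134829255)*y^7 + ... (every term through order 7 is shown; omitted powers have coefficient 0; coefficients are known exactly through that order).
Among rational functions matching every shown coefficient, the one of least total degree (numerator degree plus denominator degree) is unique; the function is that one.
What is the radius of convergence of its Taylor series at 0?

The radius of convergence is (1/6)*sqrt(21).

No rational of total degree below 4 reproduces all 8 coefficients; solving the [1/3] Pade equations on them gives f(y) = (11/2 - 9*y/20)/((y + 1)*(y**2 + 8*y/11 + 7/12)), whose expansion matches every shown term.
Denominator factor (y + 1): pole of order 1 at -1, modulus 1.
Denominator factor (y**2 + 8*y/11 + 7/12): discriminant -655/363, complex-conjugate roots (-4/11) + ((1/66)*sqrt(1965))*i and (-4/11) - ((1/66)*sqrt(1965))*i; poles of order 1, moduli (1/6)*sqrt(21) and (1/6)*sqrt(21).
The radius of convergence is the smallest modulus among the singular points: (1/6)*sqrt(21).


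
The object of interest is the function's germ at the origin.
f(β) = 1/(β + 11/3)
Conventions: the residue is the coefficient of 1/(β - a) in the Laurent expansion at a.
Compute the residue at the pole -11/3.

At the order-1 pole -11/3 set g(β) = (β - (-11/3))*f(β) = 1.
Simple pole: residue = g(a) at a = -11/3, which is 1.

The residue is 1.


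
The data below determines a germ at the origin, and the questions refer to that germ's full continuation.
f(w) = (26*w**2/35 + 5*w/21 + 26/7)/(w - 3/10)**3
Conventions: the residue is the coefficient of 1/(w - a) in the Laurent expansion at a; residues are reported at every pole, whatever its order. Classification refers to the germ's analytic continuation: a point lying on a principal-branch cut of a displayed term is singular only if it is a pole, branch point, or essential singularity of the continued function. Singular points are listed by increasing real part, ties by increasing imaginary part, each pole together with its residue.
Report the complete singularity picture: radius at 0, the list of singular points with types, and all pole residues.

Radius of convergence at 0: 3/10.
At 3/10: a pole of order 3; residue 26/35.

Denominator factor (w - 3/10)^3: pole of order 3 at 3/10, modulus 3/10.
The radius of convergence is the smallest modulus among the singular points: 3/10.
At the order-3 pole 3/10 set g(w) = (w - (3/10))^3*f(w) = 26*w**2/35 + 5*w/21 + 26/7.
Order-3 pole: residue = g''(a)/2; g''(3/10) = 52/35, so the residue is 26/35.


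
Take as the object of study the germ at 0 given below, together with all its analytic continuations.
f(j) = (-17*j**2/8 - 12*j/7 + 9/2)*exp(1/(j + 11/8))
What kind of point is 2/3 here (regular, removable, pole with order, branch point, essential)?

The point is a regular point.

There is no denominator, hence no pole anywhere.
The essential point of exp(1/(j - (-11/8))) is -11/8, not 2/3.
So the germ continues analytically to 2/3.


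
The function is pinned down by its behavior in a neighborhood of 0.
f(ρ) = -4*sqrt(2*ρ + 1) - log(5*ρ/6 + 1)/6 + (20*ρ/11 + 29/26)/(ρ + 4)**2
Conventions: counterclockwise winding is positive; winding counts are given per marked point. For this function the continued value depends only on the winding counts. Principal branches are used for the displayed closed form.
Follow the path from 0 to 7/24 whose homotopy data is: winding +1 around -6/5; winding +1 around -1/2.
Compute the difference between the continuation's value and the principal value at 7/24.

The rational part is single-valued and drops out of the difference; each branch term changes only by its own monodromy.
(-1/6)*log(1 - ρ/(-6/5)): each positive loop around -6/5 adds 2*pi*i to the log, so winding +1 contributes (-1/6)*(1)*2*pi*i = -(1/3)*pi*i.
(-4)*sqrt(1 - ρ/(-1/2)): winding +1 is odd, the square root flips sign, contributing -2*(-4)*sqrt(1 - (7/24)/(-1/2)) = -2*(-4)*sqrt(19/12) = (4/3)*sqrt(57).
Summing the contributions at ρ = 7/24 gives ((4/3)*sqrt(57)) - ((1/3)*pi)*i.

Continued minus principal equals ((4/3)*sqrt(57)) - ((1/3)*pi)*i.


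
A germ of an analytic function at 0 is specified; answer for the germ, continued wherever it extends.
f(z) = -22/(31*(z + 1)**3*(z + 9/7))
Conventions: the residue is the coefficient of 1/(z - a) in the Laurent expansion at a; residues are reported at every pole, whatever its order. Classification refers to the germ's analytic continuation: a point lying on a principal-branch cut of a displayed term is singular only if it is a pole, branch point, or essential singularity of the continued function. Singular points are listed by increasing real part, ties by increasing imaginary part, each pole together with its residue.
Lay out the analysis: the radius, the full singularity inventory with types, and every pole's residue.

Radius of convergence at 0: 1.
At -9/7: a pole of order 1; residue 3773/124.
At -1: a pole of order 3; residue -3773/124.

Denominator factor (z + 9/7): pole of order 1 at -9/7, modulus 9/7.
Denominator factor (z + 1)^3: pole of order 3 at -1, modulus 1.
The radius of convergence is the smallest modulus among the singular points: 1.
At the order-1 pole -9/7 set g(z) = (z - (-9/7))*f(z) = -22/(31*(z + 1)**3).
Simple pole: residue = g(a) at a = -9/7, which is 3773/124.
At the order-3 pole -1 set g(z) = (z - (-1))^3*f(z) = -22/(31*(z + 9/7)).
Order-3 pole: residue = g''(a)/2; g''(-1) = -3773/62, so the residue is -3773/124.
List the singular points by increasing real part (a conjugate pair: the negative imaginary part first).


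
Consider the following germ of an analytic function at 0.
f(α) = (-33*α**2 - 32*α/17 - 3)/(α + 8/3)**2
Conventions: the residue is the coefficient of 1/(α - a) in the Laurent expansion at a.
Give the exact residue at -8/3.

At the order-2 pole -8/3 set g(α) = (α - (-8/3))^2*f(α) = -33*α**2 - 32*α/17 - 3.
Order-2 pole: residue = g'(a); g'(-8/3) = 2960/17, so the residue is 2960/17.

The residue is 2960/17.


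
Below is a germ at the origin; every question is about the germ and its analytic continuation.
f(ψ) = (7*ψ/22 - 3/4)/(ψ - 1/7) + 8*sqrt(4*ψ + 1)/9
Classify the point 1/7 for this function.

The denominator factor ψ - 1/7 vanishes at 1/7 and appears to the power 1; the numerator there equals -31/44, nonzero, and no other factor vanishes.
The branch terms are analytic at this point.
Hence a pole whose order is the multiplicity, 1.

The point is a pole of order 1.


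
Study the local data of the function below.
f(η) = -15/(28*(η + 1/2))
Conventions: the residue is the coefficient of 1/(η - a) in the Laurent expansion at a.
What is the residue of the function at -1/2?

At the order-1 pole -1/2 set g(η) = (η - (-1/2))*f(η) = -15/28.
Simple pole: residue = g(a) at a = -1/2, which is -15/28.

The residue is -15/28.


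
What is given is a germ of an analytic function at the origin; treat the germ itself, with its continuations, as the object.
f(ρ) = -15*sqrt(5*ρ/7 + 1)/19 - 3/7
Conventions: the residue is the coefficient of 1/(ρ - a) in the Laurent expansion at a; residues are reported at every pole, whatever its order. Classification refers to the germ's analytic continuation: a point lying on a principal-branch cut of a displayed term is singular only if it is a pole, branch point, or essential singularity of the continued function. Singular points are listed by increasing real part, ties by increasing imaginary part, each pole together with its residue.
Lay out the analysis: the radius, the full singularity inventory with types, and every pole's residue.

Branch term (-15/19)*sqrt(1 - ρ/(-7/5)): its argument vanishes at ρ = -7/5, a square-root branch point, modulus 7/5.
The radius of convergence is the smallest modulus among the singular points: 7/5.

Radius of convergence at 0: 7/5.
At -7/5: an algebraic (square-root) branch point.


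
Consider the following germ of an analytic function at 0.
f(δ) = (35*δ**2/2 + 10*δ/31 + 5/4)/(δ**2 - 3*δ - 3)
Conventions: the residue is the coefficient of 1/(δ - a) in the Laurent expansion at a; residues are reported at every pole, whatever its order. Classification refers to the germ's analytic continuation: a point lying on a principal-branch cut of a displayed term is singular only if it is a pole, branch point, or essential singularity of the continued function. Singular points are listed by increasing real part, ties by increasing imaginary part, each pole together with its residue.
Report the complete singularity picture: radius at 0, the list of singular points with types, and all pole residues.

Denominator factor (δ**2 - 3*δ - 3): discriminant 21, real irrational roots 3/2 + (1/2)*sqrt(21) and 3/2 - (1/2)*sqrt(21); poles of order 1, moduli 3/2 + (1/2)*sqrt(21) and -3/2 + (1/2)*sqrt(21).
The radius of convergence is the smallest modulus among the singular points: -3/2 + (1/2)*sqrt(21).
The factor δ**2 - 3*δ - 3 splits as (δ - a)(δ - a') with a = 3/2 - (1/2)*sqrt(21), a' = 3/2 + (1/2)*sqrt(21). At the order-1 pole a set g(δ) = (δ - a)*f(δ) = [35*δ**2/2 + 10*δ/31 + 5/4] / (δ - a').
Simple pole: residue = g(a) at a = 3/2 - (1/2)*sqrt(21), which is 3275/124 - (8245/1302)*sqrt(21).
The factor δ**2 - 3*δ - 3 splits as (δ - a)(δ - a') with a = 3/2 + (1/2)*sqrt(21), a' = 3/2 - (1/2)*sqrt(21). At the order-1 pole a set g(δ) = (δ - a)*f(δ) = [35*δ**2/2 + 10*δ/31 + 5/4] / (δ - a').
Simple pole: residue = g(a) at a = 3/2 + (1/2)*sqrt(21), which is 3275/124 + (8245/1302)*sqrt(21).
List the singular points by increasing real part (a conjugate pair: the negative imaginary part first).

Radius of convergence at 0: -3/2 + (1/2)*sqrt(21).
At 3/2 - (1/2)*sqrt(21): a pole of order 1; residue 3275/124 - (8245/1302)*sqrt(21).
At 3/2 + (1/2)*sqrt(21): a pole of order 1; residue 3275/124 + (8245/1302)*sqrt(21).


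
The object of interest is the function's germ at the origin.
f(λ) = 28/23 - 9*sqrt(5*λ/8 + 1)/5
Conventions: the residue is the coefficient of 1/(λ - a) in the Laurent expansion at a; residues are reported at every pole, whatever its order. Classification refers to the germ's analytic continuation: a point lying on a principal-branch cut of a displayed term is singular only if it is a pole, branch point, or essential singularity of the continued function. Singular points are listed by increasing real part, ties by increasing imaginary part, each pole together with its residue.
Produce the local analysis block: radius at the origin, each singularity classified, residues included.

Radius of convergence at 0: 8/5.
At -8/5: an algebraic (square-root) branch point.

Branch term (-9/5)*sqrt(1 - λ/(-8/5)): its argument vanishes at λ = -8/5, a square-root branch point, modulus 8/5.
The radius of convergence is the smallest modulus among the singular points: 8/5.


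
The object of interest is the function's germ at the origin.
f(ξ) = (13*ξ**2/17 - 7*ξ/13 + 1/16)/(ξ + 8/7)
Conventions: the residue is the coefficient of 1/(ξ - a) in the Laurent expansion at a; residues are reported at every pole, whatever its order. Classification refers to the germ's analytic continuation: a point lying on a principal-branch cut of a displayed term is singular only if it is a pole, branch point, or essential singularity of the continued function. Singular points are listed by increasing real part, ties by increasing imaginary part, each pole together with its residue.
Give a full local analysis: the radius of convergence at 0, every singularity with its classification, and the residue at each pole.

Radius of convergence at 0: 8/7.
At -8/7: a pole of order 1; residue 290509/173264.

Denominator factor (ξ + 8/7): pole of order 1 at -8/7, modulus 8/7.
The radius of convergence is the smallest modulus among the singular points: 8/7.
At the order-1 pole -8/7 set g(ξ) = (ξ - (-8/7))*f(ξ) = 13*ξ**2/17 - 7*ξ/13 + 1/16.
Simple pole: residue = g(a) at a = -8/7, which is 290509/173264.
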